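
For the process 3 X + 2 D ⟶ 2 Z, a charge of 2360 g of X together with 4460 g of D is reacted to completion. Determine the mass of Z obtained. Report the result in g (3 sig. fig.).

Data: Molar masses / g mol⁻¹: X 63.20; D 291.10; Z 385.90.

n(X) = 2360 / 63.20 = 37.34 mol
n(D) = 4460 / 291.10 = 15.32 mol
n/ν → X: 12.45, D: 7.660; D is limiting.
n(Z) = (2/2) × 15.32 = 15.32 mol
mass = 15.32 × 385.90 = 5912 g

5910 g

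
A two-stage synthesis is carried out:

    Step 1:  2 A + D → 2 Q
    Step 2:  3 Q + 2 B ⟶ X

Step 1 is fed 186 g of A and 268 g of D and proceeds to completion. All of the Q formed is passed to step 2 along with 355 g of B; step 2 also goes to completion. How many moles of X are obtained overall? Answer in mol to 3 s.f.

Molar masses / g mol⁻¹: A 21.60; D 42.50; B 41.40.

Step 1:
n(A) = 186.0 / 21.60 = 8.611 mol
n(D) = 268.0 / 42.50 = 6.306 mol
n/ν → A: 4.306, D: 6.306; A is limiting.
n(Q) produced = (2/2) × 8.611 = 8.611 mol
Step 2:
n(Q) available = 8.611 mol
n(B) = 355.0 / 41.40 = 8.575 mol
n/ν → Q: 2.870, B: 4.288; Q is limiting.
n(X) = (1/3) × 8.611 = 2.870 mol

2.87 mol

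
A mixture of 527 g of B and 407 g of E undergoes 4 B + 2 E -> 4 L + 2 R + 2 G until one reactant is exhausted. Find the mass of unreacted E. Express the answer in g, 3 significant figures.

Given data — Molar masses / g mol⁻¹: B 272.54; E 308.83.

n(B) = 527.0 / 272.54 = 1.934 mol
n(E) = 407.0 / 308.83 = 1.318 mol
n/ν → B: 0.4835, E: 0.6590; B is limiting.
E consumed = (2/4) × 1.934 = 0.9670 mol
E remaining = 1.318 − 0.9670 = 0.3510 mol
mass = 0.3510 × 308.83 = 108.4 g

108 g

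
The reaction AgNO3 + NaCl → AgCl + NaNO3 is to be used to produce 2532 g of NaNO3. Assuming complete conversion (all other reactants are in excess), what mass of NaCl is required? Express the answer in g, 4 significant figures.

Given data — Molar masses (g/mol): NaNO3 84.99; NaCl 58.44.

1741 g

n(NaNO3) = 2532 / 84.99 = 29.79 mol
n(NaCl) = (1/1) × 29.79 = 29.79 mol
mass = 29.79 × 58.44 = 1741 g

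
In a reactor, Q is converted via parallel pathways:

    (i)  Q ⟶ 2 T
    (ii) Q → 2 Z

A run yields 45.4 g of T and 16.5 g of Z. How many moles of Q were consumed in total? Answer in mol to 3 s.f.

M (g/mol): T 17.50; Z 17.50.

1.77 mol

n(T) = 45.4 / 17.50 = 2.594 mol
n(Z) = 16.5 / 17.50 = 0.9429 mol
n(Q) via (i) = (1/2)×2.594 = 1.297 mol
n(Q) via (ii) = (1/2)×0.9429 = 0.4715 mol
total n(Q) = 1.297 + 0.4715 = 1.769 mol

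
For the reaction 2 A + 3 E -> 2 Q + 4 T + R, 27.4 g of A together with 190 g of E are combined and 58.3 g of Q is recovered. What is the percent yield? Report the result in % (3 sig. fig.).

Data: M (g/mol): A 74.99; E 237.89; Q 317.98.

50.2 %

n(A) = 27.40 / 74.99 = 0.3654 mol
n(E) = 190.0 / 237.89 = 0.7987 mol
n/ν → A: 0.1827, E: 0.2662; A is limiting.
theoretical n(Q) = (2/2) × 0.3654 = 0.3654 mol → 116.2 g
% yield = 58.3 / 116.2 × 100 = 50.17 %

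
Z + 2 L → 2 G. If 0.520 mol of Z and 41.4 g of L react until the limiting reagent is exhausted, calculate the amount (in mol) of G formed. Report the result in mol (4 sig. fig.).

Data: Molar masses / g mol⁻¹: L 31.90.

1.040 mol

n(Z) = 0.5200 mol
n(L) = 41.40 / 31.90 = 1.298 mol
n/ν → Z: 0.5200, L: 0.6490; Z is limiting.
n(G) = (2/1) × 0.5200 = 1.040 mol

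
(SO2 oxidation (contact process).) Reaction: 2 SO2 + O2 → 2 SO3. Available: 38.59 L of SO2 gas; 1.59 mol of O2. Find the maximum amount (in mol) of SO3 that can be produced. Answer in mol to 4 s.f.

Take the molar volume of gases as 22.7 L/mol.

n(SO2) = 38.59 / 22.7 = 1.700 mol
n(O2) = 1.590 mol
n/ν for SO2 = 1.700/2 = 0.8500
n/ν for O2 = 1.590/1 = 1.590
Smallest n/ν is SO2 → limiting reagent.
n(SO3) = (2/2) × 1.700 = 1.700 mol

1.700 mol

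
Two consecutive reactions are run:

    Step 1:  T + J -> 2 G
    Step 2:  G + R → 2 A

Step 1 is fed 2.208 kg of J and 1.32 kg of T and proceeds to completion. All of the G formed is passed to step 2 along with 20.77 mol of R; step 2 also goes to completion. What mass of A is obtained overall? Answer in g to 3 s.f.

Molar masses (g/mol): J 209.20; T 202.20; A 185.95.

Step 1:
n(J) = 2.208×1000 / 209.20 = 10.55 mol
n(T) = 1.320×1000 / 202.20 = 6.528 mol
n/ν for J = 10.55/1 = 10.55
n/ν for T = 6.528/1 = 6.528
Smallest n/ν is T → limiting reagent.
n(G) produced = (2/1) × 6.528 = 13.06 mol
Step 2:
n(G) available = 13.06 mol
n(R) = 20.77 mol
n/ν for G = 13.06/1 = 13.06
n/ν for R = 20.77/1 = 20.77
Smallest n/ν is G → limiting reagent.
n(A) = (2/1) × 13.06 = 26.12 mol
mass = 26.12 × 185.95 = 4857 g

4860 g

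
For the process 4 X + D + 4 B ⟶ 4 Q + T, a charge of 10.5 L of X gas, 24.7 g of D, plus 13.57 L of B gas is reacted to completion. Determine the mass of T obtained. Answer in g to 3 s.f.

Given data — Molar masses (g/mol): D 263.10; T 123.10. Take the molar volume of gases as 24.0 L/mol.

11.6 g

n(X) = 10.50 / 24.0 = 0.4375 mol
n(D) = 24.70 / 263.10 = 0.09388 mol
n(B) = 13.57 / 24.0 = 0.5654 mol
n/ν → X: 0.1094, D: 0.09388, B: 0.1414; D is limiting.
n(T) = (1/1) × 0.09388 = 0.09388 mol
mass = 0.09388 × 123.10 = 11.56 g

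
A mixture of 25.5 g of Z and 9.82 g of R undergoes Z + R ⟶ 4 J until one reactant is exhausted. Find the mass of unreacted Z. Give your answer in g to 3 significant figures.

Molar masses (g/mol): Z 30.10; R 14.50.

5.12 g

n(Z) = 25.50 / 30.10 = 0.8472 mol
n(R) = 9.820 / 14.50 = 0.6772 mol
n/ν for Z = 0.8472/1 = 0.8472
n/ν for R = 0.6772/1 = 0.6772
Smallest n/ν is R → limiting reagent.
Z consumed = (1/1) × 0.6772 = 0.6772 mol
Z remaining = 0.8472 − 0.6772 = 0.1700 mol
mass = 0.1700 × 30.10 = 5.117 g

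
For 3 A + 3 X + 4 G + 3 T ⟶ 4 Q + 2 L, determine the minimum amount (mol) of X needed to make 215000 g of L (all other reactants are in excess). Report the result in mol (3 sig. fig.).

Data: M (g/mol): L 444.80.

725 mol

n(L) = 215000 / 444.80 = 483.4 mol
n(X) = (3/2) × 483.4 = 725.1 mol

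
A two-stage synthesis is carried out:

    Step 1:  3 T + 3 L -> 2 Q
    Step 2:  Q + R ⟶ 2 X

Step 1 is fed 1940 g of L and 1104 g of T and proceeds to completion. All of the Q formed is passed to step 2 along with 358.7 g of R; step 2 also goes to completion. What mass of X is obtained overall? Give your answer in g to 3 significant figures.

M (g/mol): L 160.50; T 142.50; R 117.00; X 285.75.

1750 g

Step 1:
n(L) = 1940 / 160.50 = 12.09 mol
n(T) = 1104 / 142.50 = 7.747 mol
n/ν for L = 12.09/3 = 4.030
n/ν for T = 7.747/3 = 2.582
Smallest n/ν is T → limiting reagent.
n(Q) produced = (2/3) × 7.747 = 5.165 mol
Step 2:
n(Q) available = 5.165 mol
n(R) = 358.7 / 117.00 = 3.066 mol
n/ν for Q = 5.165/1 = 5.165
n/ν for R = 3.066/1 = 3.066
Smallest n/ν is R → limiting reagent.
n(X) = (2/1) × 3.066 = 6.132 mol
mass = 6.132 × 285.75 = 1752 g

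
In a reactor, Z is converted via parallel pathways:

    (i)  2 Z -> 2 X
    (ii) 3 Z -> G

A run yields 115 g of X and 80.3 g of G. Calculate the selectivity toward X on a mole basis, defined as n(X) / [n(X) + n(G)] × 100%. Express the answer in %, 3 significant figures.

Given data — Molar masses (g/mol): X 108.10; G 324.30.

n(X) = 115 / 108.10 = 1.064 mol
n(G) = 80.3 / 324.30 = 0.2476 mol
selectivity = 1.064/(1.064+0.2476) × 100 = 81.12 %

81.1 %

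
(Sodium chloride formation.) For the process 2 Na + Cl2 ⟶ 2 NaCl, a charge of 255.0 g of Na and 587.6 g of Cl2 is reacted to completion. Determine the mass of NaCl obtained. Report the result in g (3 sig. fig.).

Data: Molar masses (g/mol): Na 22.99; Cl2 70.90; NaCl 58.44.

n(Na) = 255.0 / 22.99 = 11.09 mol
n(Cl2) = 587.6 / 70.90 = 8.288 mol
n/ν → Na: 5.545, Cl2: 8.288; Na is limiting.
n(NaCl) = (2/2) × 11.09 = 11.09 mol
mass = 11.09 × 58.44 = 648.1 g

648 g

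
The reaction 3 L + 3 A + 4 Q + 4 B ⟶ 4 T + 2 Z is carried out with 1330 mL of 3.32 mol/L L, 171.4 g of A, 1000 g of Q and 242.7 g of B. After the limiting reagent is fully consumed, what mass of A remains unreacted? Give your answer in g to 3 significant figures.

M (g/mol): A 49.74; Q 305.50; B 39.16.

n(L) = 3.32 × 1330/1000 = 4.416 mol
n(A) = 171.4 / 49.74 = 3.446 mol
n(Q) = 1000 / 305.50 = 3.273 mol
n(B) = 242.7 / 39.16 = 6.198 mol
n/ν → L: 1.472, A: 1.149, Q: 0.8183, B: 1.550; Q is limiting.
A consumed = (3/4) × 3.273 = 2.455 mol
A remaining = 3.446 − 2.455 = 0.9910 mol
mass = 0.9910 × 49.74 = 49.29 g

49.3 g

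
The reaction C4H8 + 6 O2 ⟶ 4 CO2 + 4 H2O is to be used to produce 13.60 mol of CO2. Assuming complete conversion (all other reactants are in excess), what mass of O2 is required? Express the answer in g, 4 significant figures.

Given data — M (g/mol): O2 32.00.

652.8 g

n(CO2) = 13.60 mol
n(O2) = (6/4) × 13.60 = 20.40 mol
mass = 20.40 × 32.00 = 652.8 g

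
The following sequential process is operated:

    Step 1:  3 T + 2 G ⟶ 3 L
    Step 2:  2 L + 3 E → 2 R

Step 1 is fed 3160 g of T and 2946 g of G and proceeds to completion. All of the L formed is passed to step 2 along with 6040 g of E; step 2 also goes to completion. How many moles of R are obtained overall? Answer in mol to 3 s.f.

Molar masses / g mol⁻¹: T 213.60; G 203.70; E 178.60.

14.8 mol

Step 1:
n(T) = 3160 / 213.60 = 14.79 mol
n(G) = 2946 / 203.70 = 14.46 mol
n/ν → T: 4.930, G: 7.230; T is limiting.
n(L) produced = (3/3) × 14.79 = 14.79 mol
Step 2:
n(L) available = 14.79 mol
n(E) = 6040 / 178.60 = 33.82 mol
n/ν → L: 7.395, E: 11.27; L is limiting.
n(R) = (2/2) × 14.79 = 14.79 mol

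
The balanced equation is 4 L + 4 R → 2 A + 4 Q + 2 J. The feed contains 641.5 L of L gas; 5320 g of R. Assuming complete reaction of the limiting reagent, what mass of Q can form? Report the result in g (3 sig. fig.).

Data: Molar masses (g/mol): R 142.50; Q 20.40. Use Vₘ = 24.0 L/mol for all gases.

n(L) = 641.5 / 24.0 = 26.73 mol
n(R) = 5320 / 142.50 = 37.33 mol
n/ν for L = 26.73/4 = 6.683
n/ν for R = 37.33/4 = 9.333
Smallest n/ν is L → limiting reagent.
n(Q) = (4/4) × 26.73 = 26.73 mol
mass = 26.73 × 20.40 = 545.3 g

545 g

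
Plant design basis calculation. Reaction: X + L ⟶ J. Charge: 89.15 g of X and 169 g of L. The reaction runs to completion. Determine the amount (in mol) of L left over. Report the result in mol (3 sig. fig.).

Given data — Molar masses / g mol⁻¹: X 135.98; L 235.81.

0.0611 mol

n(X) = 89.15 / 135.98 = 0.6556 mol
n(L) = 169.0 / 235.81 = 0.7167 mol
n/ν → X: 0.6556, L: 0.7167; X is limiting.
L consumed = (1/1) × 0.6556 = 0.6556 mol
L remaining = 0.7167 − 0.6556 = 0.06110 mol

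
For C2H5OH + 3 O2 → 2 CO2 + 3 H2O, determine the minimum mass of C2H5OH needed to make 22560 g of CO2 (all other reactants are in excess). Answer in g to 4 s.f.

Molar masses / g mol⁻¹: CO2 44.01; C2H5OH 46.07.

n(CO2) = 22560 / 44.01 = 512.6 mol
n(C2H5OH) = (1/2) × 512.6 = 256.3 mol
mass = 256.3 × 46.07 = 11810 g

11810 g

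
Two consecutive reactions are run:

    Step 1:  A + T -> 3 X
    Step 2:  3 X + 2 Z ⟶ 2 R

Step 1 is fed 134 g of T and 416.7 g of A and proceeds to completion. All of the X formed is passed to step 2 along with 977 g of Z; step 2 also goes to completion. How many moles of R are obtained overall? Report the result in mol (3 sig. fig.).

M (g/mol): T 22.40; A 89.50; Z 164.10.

Step 1:
n(T) = 134.0 / 22.40 = 5.982 mol
n(A) = 416.7 / 89.50 = 4.656 mol
n/ν for T = 5.982/1 = 5.982
n/ν for A = 4.656/1 = 4.656
Smallest n/ν is A → limiting reagent.
n(X) produced = (3/1) × 4.656 = 13.97 mol
Step 2:
n(X) available = 13.97 mol
n(Z) = 977.0 / 164.10 = 5.954 mol
n/ν for X = 13.97/3 = 4.657
n/ν for Z = 5.954/2 = 2.977
Smallest n/ν is Z → limiting reagent.
n(R) = (2/2) × 5.954 = 5.954 mol

5.95 mol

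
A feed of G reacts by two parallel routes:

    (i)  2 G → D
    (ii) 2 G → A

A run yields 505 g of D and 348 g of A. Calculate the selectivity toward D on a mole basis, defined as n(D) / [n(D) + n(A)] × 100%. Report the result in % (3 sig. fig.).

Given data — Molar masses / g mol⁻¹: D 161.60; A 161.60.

59.2 %

n(D) = 505 / 161.60 = 3.125 mol
n(A) = 348 / 161.60 = 2.153 mol
selectivity = 3.125/(3.125+2.153) × 100 = 59.21 %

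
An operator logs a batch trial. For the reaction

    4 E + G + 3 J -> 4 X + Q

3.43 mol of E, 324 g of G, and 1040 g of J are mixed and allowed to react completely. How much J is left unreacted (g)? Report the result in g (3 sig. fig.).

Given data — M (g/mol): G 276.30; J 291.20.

291 g

n(E) = 3.430 mol
n(G) = 324.0 / 276.30 = 1.173 mol
n(J) = 1040 / 291.20 = 3.571 mol
n/ν for E = 3.430/4 = 0.8575
n/ν for G = 1.173/1 = 1.173
n/ν for J = 3.571/3 = 1.190
Smallest n/ν is E → limiting reagent.
J consumed = (3/4) × 3.430 = 2.573 mol
J remaining = 3.571 − 2.573 = 0.9980 mol
mass = 0.9980 × 291.20 = 290.6 g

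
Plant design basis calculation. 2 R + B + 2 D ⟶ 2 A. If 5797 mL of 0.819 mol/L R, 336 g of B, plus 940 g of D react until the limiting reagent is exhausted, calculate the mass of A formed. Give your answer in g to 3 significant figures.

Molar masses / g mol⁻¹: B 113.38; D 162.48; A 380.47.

n(R) = 0.819 × 5797/1000 = 4.748 mol
n(B) = 336.0 / 113.38 = 2.963 mol
n(D) = 940.0 / 162.48 = 5.785 mol
n/ν for R = 4.748/2 = 2.374
n/ν for B = 2.963/1 = 2.963
n/ν for D = 5.785/2 = 2.893
Smallest n/ν is R → limiting reagent.
n(A) = (2/2) × 4.748 = 4.748 mol
mass = 4.748 × 380.47 = 1806 g

1810 g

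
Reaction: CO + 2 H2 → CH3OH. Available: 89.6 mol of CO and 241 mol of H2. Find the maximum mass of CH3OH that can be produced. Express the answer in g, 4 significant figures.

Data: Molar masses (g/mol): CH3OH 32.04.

2871 g

n(CO) = 89.60 mol
n(H2) = 241.0 mol
n/ν → CO: 89.60, H2: 120.5; CO is limiting.
n(CH3OH) = (1/1) × 89.60 = 89.60 mol
mass = 89.60 × 32.04 = 2871 g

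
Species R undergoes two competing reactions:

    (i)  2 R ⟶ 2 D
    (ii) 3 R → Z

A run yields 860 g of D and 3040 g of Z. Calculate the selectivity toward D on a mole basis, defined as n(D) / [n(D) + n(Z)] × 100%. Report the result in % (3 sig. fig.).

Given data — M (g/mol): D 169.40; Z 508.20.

n(D) = 860 / 169.40 = 5.077 mol
n(Z) = 3040 / 508.20 = 5.982 mol
selectivity = 5.077/(5.077+5.982) × 100 = 45.91 %

45.9 %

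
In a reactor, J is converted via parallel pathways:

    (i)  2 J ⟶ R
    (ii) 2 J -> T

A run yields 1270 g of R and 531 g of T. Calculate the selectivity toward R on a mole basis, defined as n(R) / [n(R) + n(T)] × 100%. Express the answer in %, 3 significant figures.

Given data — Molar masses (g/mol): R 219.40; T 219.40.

n(R) = 1270 / 219.40 = 5.789 mol
n(T) = 531 / 219.40 = 2.420 mol
selectivity = 5.789/(5.789+2.420) × 100 = 70.52 %

70.5 %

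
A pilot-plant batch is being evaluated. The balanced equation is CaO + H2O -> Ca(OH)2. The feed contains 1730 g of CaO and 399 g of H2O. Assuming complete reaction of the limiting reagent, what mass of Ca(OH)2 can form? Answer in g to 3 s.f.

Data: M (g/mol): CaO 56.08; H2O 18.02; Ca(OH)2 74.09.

n(CaO) = 1730 / 56.08 = 30.85 mol
n(H2O) = 399.0 / 18.02 = 22.14 mol
n/ν for CaO = 30.85/1 = 30.85
n/ν for H2O = 22.14/1 = 22.14
Smallest n/ν is H2O → limiting reagent.
n(Ca(OH)2) = (1/1) × 22.14 = 22.14 mol
mass = 22.14 × 74.09 = 1640 g

1640 g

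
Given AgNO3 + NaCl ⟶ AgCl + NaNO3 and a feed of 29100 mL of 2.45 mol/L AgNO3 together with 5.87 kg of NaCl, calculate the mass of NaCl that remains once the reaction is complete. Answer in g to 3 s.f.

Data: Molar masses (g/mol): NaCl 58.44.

n(AgNO3) = 2.45 × 29100/1000 = 71.30 mol
n(NaCl) = 5.870×1000 / 58.44 = 100.4 mol
n/ν for AgNO3 = 71.30/1 = 71.30
n/ν for NaCl = 100.4/1 = 100.4
Smallest n/ν is AgNO3 → limiting reagent.
NaCl consumed = (1/1) × 71.30 = 71.30 mol
NaCl remaining = 100.4 − 71.30 = 29.10 mol
mass = 29.10 × 58.44 = 1701 g

1700 g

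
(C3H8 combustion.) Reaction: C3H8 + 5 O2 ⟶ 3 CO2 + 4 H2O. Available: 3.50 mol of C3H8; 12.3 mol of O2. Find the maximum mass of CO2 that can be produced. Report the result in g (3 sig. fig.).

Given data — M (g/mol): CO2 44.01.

325 g

n(C3H8) = 3.500 mol
n(O2) = 12.30 mol
n/ν for C3H8 = 3.500/1 = 3.500
n/ν for O2 = 12.30/5 = 2.460
Smallest n/ν is O2 → limiting reagent.
n(CO2) = (3/5) × 12.30 = 7.380 mol
mass = 7.380 × 44.01 = 324.8 g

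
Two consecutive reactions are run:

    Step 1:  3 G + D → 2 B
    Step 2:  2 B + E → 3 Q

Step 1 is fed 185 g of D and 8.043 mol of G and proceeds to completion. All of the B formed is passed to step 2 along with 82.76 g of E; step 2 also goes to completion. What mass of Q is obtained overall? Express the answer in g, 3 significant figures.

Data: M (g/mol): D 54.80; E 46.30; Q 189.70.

Step 1:
n(D) = 185.0 / 54.80 = 3.376 mol
n(G) = 8.043 mol
n/ν for D = 3.376/1 = 3.376
n/ν for G = 8.043/3 = 2.681
Smallest n/ν is G → limiting reagent.
n(B) produced = (2/3) × 8.043 = 5.362 mol
Step 2:
n(B) available = 5.362 mol
n(E) = 82.76 / 46.30 = 1.787 mol
n/ν for B = 5.362/2 = 2.681
n/ν for E = 1.787/1 = 1.787
Smallest n/ν is E → limiting reagent.
n(Q) = (3/1) × 1.787 = 5.361 mol
mass = 5.361 × 189.70 = 1017 g

1020 g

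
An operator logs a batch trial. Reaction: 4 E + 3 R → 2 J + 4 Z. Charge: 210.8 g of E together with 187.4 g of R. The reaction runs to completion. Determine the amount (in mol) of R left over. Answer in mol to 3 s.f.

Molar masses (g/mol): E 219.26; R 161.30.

0.441 mol

n(E) = 210.8 / 219.26 = 0.9614 mol
n(R) = 187.4 / 161.30 = 1.162 mol
n/ν for E = 0.9614/4 = 0.2404
n/ν for R = 1.162/3 = 0.3873
Smallest n/ν is E → limiting reagent.
R consumed = (3/4) × 0.9614 = 0.7211 mol
R remaining = 1.162 − 0.7211 = 0.4409 mol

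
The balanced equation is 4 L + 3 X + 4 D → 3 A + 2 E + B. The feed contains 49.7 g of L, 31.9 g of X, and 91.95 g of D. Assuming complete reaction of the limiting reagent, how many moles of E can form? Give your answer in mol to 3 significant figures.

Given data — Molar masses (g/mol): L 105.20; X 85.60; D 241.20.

n(L) = 49.70 / 105.20 = 0.4724 mol
n(X) = 31.90 / 85.60 = 0.3727 mol
n(D) = 91.95 / 241.20 = 0.3812 mol
n/ν → L: 0.1181, X: 0.1242, D: 0.09530; D is limiting.
n(E) = (2/4) × 0.3812 = 0.1906 mol

0.191 mol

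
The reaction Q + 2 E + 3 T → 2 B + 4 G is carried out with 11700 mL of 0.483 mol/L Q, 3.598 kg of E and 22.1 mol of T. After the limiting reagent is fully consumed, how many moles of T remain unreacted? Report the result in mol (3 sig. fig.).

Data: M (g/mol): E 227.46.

5.15 mol

n(Q) = 0.483 × 11700/1000 = 5.651 mol
n(E) = 3.598×1000 / 227.46 = 15.82 mol
n(T) = 22.10 mol
n/ν → Q: 5.651, E: 7.910, T: 7.367; Q is limiting.
T consumed = (3/1) × 5.651 = 16.95 mol
T remaining = 22.10 − 16.95 = 5.150 mol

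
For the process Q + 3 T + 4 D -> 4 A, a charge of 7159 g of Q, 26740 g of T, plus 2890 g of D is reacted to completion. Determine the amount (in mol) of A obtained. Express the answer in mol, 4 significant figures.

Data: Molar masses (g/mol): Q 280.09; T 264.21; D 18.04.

n(Q) = 7159 / 280.09 = 25.56 mol
n(T) = 26740 / 264.21 = 101.2 mol
n(D) = 2890 / 18.04 = 160.2 mol
n/ν → Q: 25.56, T: 33.73, D: 40.05; Q is limiting.
n(A) = (4/1) × 25.56 = 102.2 mol

102.2 mol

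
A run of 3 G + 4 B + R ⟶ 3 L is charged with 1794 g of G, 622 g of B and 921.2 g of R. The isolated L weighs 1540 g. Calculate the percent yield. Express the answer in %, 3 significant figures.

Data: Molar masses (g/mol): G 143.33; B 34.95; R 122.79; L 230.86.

53.3 %

n(G) = 1794 / 143.33 = 12.52 mol
n(B) = 622.0 / 34.95 = 17.80 mol
n(R) = 921.2 / 122.79 = 7.502 mol
n/ν for G = 12.52/3 = 4.173
n/ν for B = 17.80/4 = 4.450
n/ν for R = 7.502/1 = 7.502
Smallest n/ν is G → limiting reagent.
theoretical n(L) = (3/3) × 12.52 = 12.52 mol → 2890 g
% yield = 1540 / 2890 × 100 = 53.29 %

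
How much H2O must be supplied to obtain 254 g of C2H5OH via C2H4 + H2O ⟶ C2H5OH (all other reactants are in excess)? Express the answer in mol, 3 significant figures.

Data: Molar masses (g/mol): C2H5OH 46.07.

n(C2H5OH) = 254 / 46.07 = 5.513 mol
n(H2O) = (1/1) × 5.513 = 5.513 mol

5.51 mol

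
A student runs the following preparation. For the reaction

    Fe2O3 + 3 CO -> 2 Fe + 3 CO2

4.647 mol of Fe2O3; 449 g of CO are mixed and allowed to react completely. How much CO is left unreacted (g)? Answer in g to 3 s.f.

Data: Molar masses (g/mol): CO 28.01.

58.5 g

n(Fe2O3) = 4.647 mol
n(CO) = 449.0 / 28.01 = 16.03 mol
n/ν → Fe2O3: 4.647, CO: 5.343; Fe2O3 is limiting.
CO consumed = (3/1) × 4.647 = 13.94 mol
CO remaining = 16.03 − 13.94 = 2.090 mol
mass = 2.090 × 28.01 = 58.54 g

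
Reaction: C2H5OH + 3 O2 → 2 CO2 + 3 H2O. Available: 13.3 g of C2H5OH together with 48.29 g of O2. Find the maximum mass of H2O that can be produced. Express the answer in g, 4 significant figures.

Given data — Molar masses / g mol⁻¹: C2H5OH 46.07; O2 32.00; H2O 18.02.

15.61 g

n(C2H5OH) = 13.30 / 46.07 = 0.2887 mol
n(O2) = 48.29 / 32.00 = 1.509 mol
n/ν for C2H5OH = 0.2887/1 = 0.2887
n/ν for O2 = 1.509/3 = 0.5030
Smallest n/ν is C2H5OH → limiting reagent.
n(H2O) = (3/1) × 0.2887 = 0.8661 mol
mass = 0.8661 × 18.02 = 15.61 g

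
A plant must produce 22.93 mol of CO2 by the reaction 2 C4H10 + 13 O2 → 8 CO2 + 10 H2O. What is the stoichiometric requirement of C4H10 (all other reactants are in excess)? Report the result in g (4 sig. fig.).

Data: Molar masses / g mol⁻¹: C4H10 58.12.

333.2 g

n(CO2) = 22.93 mol
n(C4H10) = (2/8) × 22.93 = 5.733 mol
mass = 5.733 × 58.12 = 333.2 g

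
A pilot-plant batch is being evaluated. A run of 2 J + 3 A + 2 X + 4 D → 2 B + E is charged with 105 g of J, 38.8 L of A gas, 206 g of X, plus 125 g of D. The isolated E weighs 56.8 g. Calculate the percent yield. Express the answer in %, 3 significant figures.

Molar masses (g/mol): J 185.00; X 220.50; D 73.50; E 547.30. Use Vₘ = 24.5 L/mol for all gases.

36.6 %

n(J) = 105.0 / 185.00 = 0.5676 mol
n(A) = 38.80 / 24.5 = 1.584 mol
n(X) = 206.0 / 220.50 = 0.9342 mol
n(D) = 125.0 / 73.50 = 1.701 mol
n/ν for J = 0.5676/2 = 0.2838
n/ν for A = 1.584/3 = 0.5280
n/ν for X = 0.9342/2 = 0.4671
n/ν for D = 1.701/4 = 0.4253
Smallest n/ν is J → limiting reagent.
theoretical n(E) = (1/2) × 0.5676 = 0.2838 mol → 155.3 g
% yield = 56.8 / 155.3 × 100 = 36.57 %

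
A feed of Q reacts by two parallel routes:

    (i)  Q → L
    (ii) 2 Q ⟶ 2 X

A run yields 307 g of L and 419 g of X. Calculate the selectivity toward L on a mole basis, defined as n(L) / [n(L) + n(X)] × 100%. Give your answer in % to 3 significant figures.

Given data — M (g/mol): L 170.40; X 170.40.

n(L) = 307 / 170.40 = 1.802 mol
n(X) = 419 / 170.40 = 2.459 mol
selectivity = 1.802/(1.802+2.459) × 100 = 42.29 %

42.3 %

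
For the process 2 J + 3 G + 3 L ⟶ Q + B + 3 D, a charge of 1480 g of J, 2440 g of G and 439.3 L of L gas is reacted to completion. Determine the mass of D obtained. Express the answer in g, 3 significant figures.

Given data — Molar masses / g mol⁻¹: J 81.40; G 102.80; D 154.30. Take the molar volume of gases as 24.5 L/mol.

2770 g

n(J) = 1480 / 81.40 = 18.18 mol
n(G) = 2440 / 102.80 = 23.74 mol
n(L) = 439.3 / 24.5 = 17.93 mol
n/ν → J: 9.090, G: 7.913, L: 5.977; L is limiting.
n(D) = (3/3) × 17.93 = 17.93 mol
mass = 17.93 × 154.30 = 2767 g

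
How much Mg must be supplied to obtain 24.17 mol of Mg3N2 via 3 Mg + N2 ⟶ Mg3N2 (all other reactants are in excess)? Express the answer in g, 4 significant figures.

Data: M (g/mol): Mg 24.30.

1762 g

n(Mg3N2) = 24.17 mol
n(Mg) = (3/1) × 24.17 = 72.51 mol
mass = 72.51 × 24.30 = 1762 g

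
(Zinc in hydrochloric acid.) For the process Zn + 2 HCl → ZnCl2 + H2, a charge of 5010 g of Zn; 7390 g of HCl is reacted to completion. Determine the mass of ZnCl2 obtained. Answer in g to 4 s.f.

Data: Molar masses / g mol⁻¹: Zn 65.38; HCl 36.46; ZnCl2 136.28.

10440 g

n(Zn) = 5010 / 65.38 = 76.63 mol
n(HCl) = 7390 / 36.46 = 202.7 mol
n/ν for Zn = 76.63/1 = 76.63
n/ν for HCl = 202.7/2 = 101.4
Smallest n/ν is Zn → limiting reagent.
n(ZnCl2) = (1/1) × 76.63 = 76.63 mol
mass = 76.63 × 136.28 = 10440 g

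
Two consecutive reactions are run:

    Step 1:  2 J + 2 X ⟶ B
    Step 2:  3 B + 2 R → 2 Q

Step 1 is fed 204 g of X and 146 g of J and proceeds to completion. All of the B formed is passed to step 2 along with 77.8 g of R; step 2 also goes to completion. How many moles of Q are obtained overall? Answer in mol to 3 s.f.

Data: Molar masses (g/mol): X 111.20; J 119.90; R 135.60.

0.406 mol

Step 1:
n(X) = 204.0 / 111.20 = 1.835 mol
n(J) = 146.0 / 119.90 = 1.218 mol
n/ν for X = 1.835/2 = 0.9175
n/ν for J = 1.218/2 = 0.6090
Smallest n/ν is J → limiting reagent.
n(B) produced = (1/2) × 1.218 = 0.6090 mol
Step 2:
n(B) available = 0.6090 mol
n(R) = 77.80 / 135.60 = 0.5737 mol
n/ν for B = 0.6090/3 = 0.2030
n/ν for R = 0.5737/2 = 0.2869
Smallest n/ν is B → limiting reagent.
n(Q) = (2/3) × 0.6090 = 0.4060 mol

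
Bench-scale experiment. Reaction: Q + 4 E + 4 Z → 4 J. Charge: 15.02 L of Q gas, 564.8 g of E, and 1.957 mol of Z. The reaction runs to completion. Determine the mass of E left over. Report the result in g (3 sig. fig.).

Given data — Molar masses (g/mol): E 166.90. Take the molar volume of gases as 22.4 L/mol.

238 g

n(Q) = 15.02 / 22.4 = 0.6705 mol
n(E) = 564.8 / 166.90 = 3.384 mol
n(Z) = 1.957 mol
n/ν for Q = 0.6705/1 = 0.6705
n/ν for E = 3.384/4 = 0.8460
n/ν for Z = 1.957/4 = 0.4893
Smallest n/ν is Z → limiting reagent.
E consumed = (4/4) × 1.957 = 1.957 mol
E remaining = 3.384 − 1.957 = 1.427 mol
mass = 1.427 × 166.90 = 238.2 g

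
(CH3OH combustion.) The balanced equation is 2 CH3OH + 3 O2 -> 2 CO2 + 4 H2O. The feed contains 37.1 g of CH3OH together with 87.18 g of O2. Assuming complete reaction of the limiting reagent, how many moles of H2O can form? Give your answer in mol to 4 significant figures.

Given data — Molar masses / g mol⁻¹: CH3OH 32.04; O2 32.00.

2.316 mol

n(CH3OH) = 37.10 / 32.04 = 1.158 mol
n(O2) = 87.18 / 32.00 = 2.724 mol
n/ν for CH3OH = 1.158/2 = 0.5790
n/ν for O2 = 2.724/3 = 0.9080
Smallest n/ν is CH3OH → limiting reagent.
n(H2O) = (4/2) × 1.158 = 2.316 mol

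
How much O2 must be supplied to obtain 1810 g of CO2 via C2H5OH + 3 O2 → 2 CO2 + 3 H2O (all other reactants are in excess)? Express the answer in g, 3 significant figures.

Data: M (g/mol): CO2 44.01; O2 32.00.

n(CO2) = 1810 / 44.01 = 41.13 mol
n(O2) = (3/2) × 41.13 = 61.70 mol
mass = 61.70 × 32.00 = 1974 g

1970 g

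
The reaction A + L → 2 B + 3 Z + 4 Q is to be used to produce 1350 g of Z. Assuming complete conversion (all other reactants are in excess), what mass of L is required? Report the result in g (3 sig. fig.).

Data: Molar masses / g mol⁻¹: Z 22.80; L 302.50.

5970 g

n(Z) = 1350 / 22.80 = 59.21 mol
n(L) = (1/3) × 59.21 = 19.74 mol
mass = 19.74 × 302.50 = 5971 g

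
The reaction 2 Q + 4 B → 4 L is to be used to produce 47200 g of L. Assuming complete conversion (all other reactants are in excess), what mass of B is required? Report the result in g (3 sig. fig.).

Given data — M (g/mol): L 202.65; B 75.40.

17600 g

n(L) = 47200 / 202.65 = 232.9 mol
n(B) = (4/4) × 232.9 = 232.9 mol
mass = 232.9 × 75.40 = 17560 g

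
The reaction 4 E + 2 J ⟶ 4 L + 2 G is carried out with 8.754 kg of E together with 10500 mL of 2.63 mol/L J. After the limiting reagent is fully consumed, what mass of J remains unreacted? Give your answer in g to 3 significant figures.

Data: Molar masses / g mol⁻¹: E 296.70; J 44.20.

569 g

n(E) = 8.754×1000 / 296.70 = 29.50 mol
n(J) = 2.63 × 10500/1000 = 27.62 mol
n/ν for E = 29.50/4 = 7.375
n/ν for J = 27.62/2 = 13.81
Smallest n/ν is E → limiting reagent.
J consumed = (2/4) × 29.50 = 14.75 mol
J remaining = 27.62 − 14.75 = 12.87 mol
mass = 12.87 × 44.20 = 568.9 g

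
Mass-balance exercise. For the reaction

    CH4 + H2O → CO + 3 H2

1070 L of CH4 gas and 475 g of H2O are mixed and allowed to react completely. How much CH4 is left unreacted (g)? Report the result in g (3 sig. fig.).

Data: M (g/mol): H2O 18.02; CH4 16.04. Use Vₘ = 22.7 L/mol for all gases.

n(CH4) = 1070 / 22.7 = 47.14 mol
n(H2O) = 475.0 / 18.02 = 26.36 mol
n/ν for CH4 = 47.14/1 = 47.14
n/ν for H2O = 26.36/1 = 26.36
Smallest n/ν is H2O → limiting reagent.
CH4 consumed = (1/1) × 26.36 = 26.36 mol
CH4 remaining = 47.14 − 26.36 = 20.78 mol
mass = 20.78 × 16.04 = 333.3 g

333 g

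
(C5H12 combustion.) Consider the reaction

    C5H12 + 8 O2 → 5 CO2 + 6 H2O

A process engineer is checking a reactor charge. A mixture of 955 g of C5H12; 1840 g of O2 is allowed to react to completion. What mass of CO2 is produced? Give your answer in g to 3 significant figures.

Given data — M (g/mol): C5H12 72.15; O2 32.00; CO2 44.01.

1580 g

n(C5H12) = 955.0 / 72.15 = 13.24 mol
n(O2) = 1840 / 32.00 = 57.50 mol
n/ν for C5H12 = 13.24/1 = 13.24
n/ν for O2 = 57.50/8 = 7.188
Smallest n/ν is O2 → limiting reagent.
n(CO2) = (5/8) × 57.50 = 35.94 mol
mass = 35.94 × 44.01 = 1582 g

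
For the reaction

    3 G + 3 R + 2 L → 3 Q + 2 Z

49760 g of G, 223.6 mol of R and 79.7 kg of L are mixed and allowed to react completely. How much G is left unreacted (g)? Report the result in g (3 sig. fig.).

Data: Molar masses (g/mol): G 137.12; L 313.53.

n(G) = 49760 / 137.12 = 362.9 mol
n(R) = 223.6 mol
n(L) = 79.70×1000 / 313.53 = 254.2 mol
n/ν for G = 362.9/3 = 121.0
n/ν for R = 223.6/3 = 74.53
n/ν for L = 254.2/2 = 127.1
Smallest n/ν is R → limiting reagent.
G consumed = (3/3) × 223.6 = 223.6 mol
G remaining = 362.9 − 223.6 = 139.3 mol
mass = 139.3 × 137.12 = 19100 g

19100 g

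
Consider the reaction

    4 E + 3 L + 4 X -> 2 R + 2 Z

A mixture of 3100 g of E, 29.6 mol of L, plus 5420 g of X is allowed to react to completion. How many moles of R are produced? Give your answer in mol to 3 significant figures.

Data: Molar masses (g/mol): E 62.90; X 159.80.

17.0 mol

n(E) = 3100 / 62.90 = 49.28 mol
n(L) = 29.60 mol
n(X) = 5420 / 159.80 = 33.92 mol
n/ν → E: 12.32, L: 9.867, X: 8.480; X is limiting.
n(R) = (2/4) × 33.92 = 16.96 mol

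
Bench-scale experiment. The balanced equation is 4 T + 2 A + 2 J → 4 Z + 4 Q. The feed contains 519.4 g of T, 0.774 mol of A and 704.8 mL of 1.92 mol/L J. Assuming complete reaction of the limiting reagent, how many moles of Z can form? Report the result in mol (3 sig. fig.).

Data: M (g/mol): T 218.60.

1.55 mol

n(T) = 519.4 / 218.60 = 2.376 mol
n(A) = 0.7740 mol
n(J) = 1.92 × 704.8/1000 = 1.353 mol
n/ν for T = 2.376/4 = 0.5940
n/ν for A = 0.7740/2 = 0.3870
n/ν for J = 1.353/2 = 0.6765
Smallest n/ν is A → limiting reagent.
n(Z) = (4/2) × 0.7740 = 1.548 mol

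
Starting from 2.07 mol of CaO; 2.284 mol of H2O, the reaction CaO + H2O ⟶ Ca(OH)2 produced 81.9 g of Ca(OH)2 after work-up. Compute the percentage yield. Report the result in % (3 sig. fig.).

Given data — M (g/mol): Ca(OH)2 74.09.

n(CaO) = 2.070 mol
n(H2O) = 2.284 mol
n/ν for CaO = 2.070/1 = 2.070
n/ν for H2O = 2.284/1 = 2.284
Smallest n/ν is CaO → limiting reagent.
theoretical n(Ca(OH)2) = (1/1) × 2.070 = 2.070 mol → 153.4 g
% yield = 81.9 / 153.4 × 100 = 53.39 %

53.4 %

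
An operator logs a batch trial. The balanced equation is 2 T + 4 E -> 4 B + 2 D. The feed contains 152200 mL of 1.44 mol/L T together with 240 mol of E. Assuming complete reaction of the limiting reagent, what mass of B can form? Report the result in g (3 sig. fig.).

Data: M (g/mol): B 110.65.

26600 g

n(T) = 1.44 × 152200/1000 = 219.2 mol
n(E) = 240.0 mol
n/ν for T = 219.2/2 = 109.6
n/ν for E = 240.0/4 = 60.00
Smallest n/ν is E → limiting reagent.
n(B) = (4/4) × 240.0 = 240.0 mol
mass = 240.0 × 110.65 = 26560 g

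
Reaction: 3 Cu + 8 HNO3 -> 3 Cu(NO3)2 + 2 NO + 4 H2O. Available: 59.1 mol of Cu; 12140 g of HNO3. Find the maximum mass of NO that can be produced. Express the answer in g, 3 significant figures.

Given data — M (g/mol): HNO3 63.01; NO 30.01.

1180 g

n(Cu) = 59.10 mol
n(HNO3) = 12140 / 63.01 = 192.7 mol
n/ν for Cu = 59.10/3 = 19.70
n/ν for HNO3 = 192.7/8 = 24.09
Smallest n/ν is Cu → limiting reagent.
n(NO) = (2/3) × 59.10 = 39.40 mol
mass = 39.40 × 30.01 = 1182 g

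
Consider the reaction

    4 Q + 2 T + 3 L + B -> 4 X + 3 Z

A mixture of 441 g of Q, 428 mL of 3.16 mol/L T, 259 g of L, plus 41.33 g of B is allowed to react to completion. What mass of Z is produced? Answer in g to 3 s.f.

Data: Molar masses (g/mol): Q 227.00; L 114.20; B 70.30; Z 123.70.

n(Q) = 441.0 / 227.00 = 1.943 mol
n(T) = 3.16 × 428.0/1000 = 1.352 mol
n(L) = 259.0 / 114.20 = 2.268 mol
n(B) = 41.33 / 70.30 = 0.5879 mol
n/ν for Q = 1.943/4 = 0.4858
n/ν for T = 1.352/2 = 0.6760
n/ν for L = 2.268/3 = 0.7560
n/ν for B = 0.5879/1 = 0.5879
Smallest n/ν is Q → limiting reagent.
n(Z) = (3/4) × 1.943 = 1.457 mol
mass = 1.457 × 123.70 = 180.2 g

180 g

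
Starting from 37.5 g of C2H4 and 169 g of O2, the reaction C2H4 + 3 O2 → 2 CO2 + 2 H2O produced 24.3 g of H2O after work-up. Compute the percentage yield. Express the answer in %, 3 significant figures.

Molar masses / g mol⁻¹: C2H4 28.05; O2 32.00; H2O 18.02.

n(C2H4) = 37.50 / 28.05 = 1.337 mol
n(O2) = 169.0 / 32.00 = 5.281 mol
n/ν for C2H4 = 1.337/1 = 1.337
n/ν for O2 = 5.281/3 = 1.760
Smallest n/ν is C2H4 → limiting reagent.
theoretical n(H2O) = (2/1) × 1.337 = 2.674 mol → 48.19 g
% yield = 24.3 / 48.19 × 100 = 50.43 %

50.4 %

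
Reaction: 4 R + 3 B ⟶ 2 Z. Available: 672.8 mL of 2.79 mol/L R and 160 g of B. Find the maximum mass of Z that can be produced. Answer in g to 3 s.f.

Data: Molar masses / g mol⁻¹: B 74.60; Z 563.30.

n(R) = 2.79 × 672.8/1000 = 1.877 mol
n(B) = 160.0 / 74.60 = 2.145 mol
n/ν → R: 0.4693, B: 0.7150; R is limiting.
n(Z) = (2/4) × 1.877 = 0.9385 mol
mass = 0.9385 × 563.30 = 528.7 g

529 g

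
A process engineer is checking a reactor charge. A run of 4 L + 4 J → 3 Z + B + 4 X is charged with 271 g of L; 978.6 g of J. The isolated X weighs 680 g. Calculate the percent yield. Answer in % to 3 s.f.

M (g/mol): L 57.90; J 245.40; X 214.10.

79.6 %

n(L) = 271.0 / 57.90 = 4.680 mol
n(J) = 978.6 / 245.40 = 3.988 mol
n/ν for L = 4.680/4 = 1.170
n/ν for J = 3.988/4 = 0.9970
Smallest n/ν is J → limiting reagent.
theoretical n(X) = (4/4) × 3.988 = 3.988 mol → 853.8 g
% yield = 680 / 853.8 × 100 = 79.64 %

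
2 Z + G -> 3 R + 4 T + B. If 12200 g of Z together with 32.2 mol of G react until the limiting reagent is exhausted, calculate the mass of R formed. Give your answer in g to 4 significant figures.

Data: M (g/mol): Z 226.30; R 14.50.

1173 g

n(Z) = 12200 / 226.30 = 53.91 mol
n(G) = 32.20 mol
n/ν for Z = 53.91/2 = 26.96
n/ν for G = 32.20/1 = 32.20
Smallest n/ν is Z → limiting reagent.
n(R) = (3/2) × 53.91 = 80.87 mol
mass = 80.87 × 14.50 = 1173 g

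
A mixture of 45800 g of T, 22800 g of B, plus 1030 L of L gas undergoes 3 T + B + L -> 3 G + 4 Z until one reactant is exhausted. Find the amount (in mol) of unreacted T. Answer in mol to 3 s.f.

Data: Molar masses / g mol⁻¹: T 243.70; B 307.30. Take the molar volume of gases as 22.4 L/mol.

50.0 mol

n(T) = 45800 / 243.70 = 187.9 mol
n(B) = 22800 / 307.30 = 74.19 mol
n(L) = 1030 / 22.4 = 45.98 mol
n/ν for T = 187.9/3 = 62.63
n/ν for B = 74.19/1 = 74.19
n/ν for L = 45.98/1 = 45.98
Smallest n/ν is L → limiting reagent.
T consumed = (3/1) × 45.98 = 137.9 mol
T remaining = 187.9 − 137.9 = 50.00 mol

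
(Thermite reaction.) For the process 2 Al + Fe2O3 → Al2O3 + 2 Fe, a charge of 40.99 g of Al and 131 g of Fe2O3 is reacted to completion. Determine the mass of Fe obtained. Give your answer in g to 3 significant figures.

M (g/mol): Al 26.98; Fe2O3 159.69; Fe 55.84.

84.8 g

n(Al) = 40.99 / 26.98 = 1.519 mol
n(Fe2O3) = 131.0 / 159.69 = 0.8203 mol
n/ν for Al = 1.519/2 = 0.7595
n/ν for Fe2O3 = 0.8203/1 = 0.8203
Smallest n/ν is Al → limiting reagent.
n(Fe) = (2/2) × 1.519 = 1.519 mol
mass = 1.519 × 55.84 = 84.82 g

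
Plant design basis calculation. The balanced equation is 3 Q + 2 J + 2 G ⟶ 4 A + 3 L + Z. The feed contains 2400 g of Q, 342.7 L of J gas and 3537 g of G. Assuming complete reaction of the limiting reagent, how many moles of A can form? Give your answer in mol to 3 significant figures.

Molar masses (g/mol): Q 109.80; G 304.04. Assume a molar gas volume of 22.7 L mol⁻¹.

23.3 mol

n(Q) = 2400 / 109.80 = 21.86 mol
n(J) = 342.7 / 22.7 = 15.10 mol
n(G) = 3537 / 304.04 = 11.63 mol
n/ν for Q = 21.86/3 = 7.287
n/ν for J = 15.10/2 = 7.550
n/ν for G = 11.63/2 = 5.815
Smallest n/ν is G → limiting reagent.
n(A) = (4/2) × 11.63 = 23.26 mol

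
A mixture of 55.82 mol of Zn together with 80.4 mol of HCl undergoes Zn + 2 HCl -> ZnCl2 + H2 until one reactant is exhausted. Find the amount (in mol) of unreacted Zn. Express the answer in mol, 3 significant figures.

n(Zn) = 55.82 mol
n(HCl) = 80.40 mol
n/ν for Zn = 55.82/1 = 55.82
n/ν for HCl = 80.40/2 = 40.20
Smallest n/ν is HCl → limiting reagent.
Zn consumed = (1/2) × 80.40 = 40.20 mol
Zn remaining = 55.82 − 40.20 = 15.62 mol

15.6 mol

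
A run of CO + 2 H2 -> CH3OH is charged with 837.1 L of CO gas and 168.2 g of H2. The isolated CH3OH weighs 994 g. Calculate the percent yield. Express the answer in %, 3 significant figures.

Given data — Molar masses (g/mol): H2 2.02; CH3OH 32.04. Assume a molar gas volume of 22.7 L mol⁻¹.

84.1 %

n(CO) = 837.1 / 22.7 = 36.88 mol
n(H2) = 168.2 / 2.02 = 83.27 mol
n/ν for CO = 36.88/1 = 36.88
n/ν for H2 = 83.27/2 = 41.64
Smallest n/ν is CO → limiting reagent.
theoretical n(CH3OH) = (1/1) × 36.88 = 36.88 mol → 1182 g
% yield = 994 / 1182 × 100 = 84.09 %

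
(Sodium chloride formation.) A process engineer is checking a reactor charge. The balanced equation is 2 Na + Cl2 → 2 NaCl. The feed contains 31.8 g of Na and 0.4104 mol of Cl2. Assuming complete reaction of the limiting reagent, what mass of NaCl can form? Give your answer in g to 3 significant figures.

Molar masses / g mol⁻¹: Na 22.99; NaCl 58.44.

n(Na) = 31.80 / 22.99 = 1.383 mol
n(Cl2) = 0.4104 mol
n/ν → Na: 0.6915, Cl2: 0.4104; Cl2 is limiting.
n(NaCl) = (2/1) × 0.4104 = 0.8208 mol
mass = 0.8208 × 58.44 = 47.97 g

48.0 g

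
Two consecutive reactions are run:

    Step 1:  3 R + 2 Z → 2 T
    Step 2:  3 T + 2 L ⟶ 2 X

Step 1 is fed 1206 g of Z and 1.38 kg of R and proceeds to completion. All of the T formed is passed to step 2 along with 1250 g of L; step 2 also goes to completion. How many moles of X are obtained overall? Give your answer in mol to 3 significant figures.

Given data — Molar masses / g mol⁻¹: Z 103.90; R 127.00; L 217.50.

Step 1:
n(Z) = 1206 / 103.90 = 11.61 mol
n(R) = 1.380×1000 / 127.00 = 10.87 mol
n/ν → Z: 5.805, R: 3.623; R is limiting.
n(T) produced = (2/3) × 10.87 = 7.247 mol
Step 2:
n(T) available = 7.247 mol
n(L) = 1250 / 217.50 = 5.747 mol
n/ν → T: 2.416, L: 2.874; T is limiting.
n(X) = (2/3) × 7.247 = 4.831 mol

4.83 mol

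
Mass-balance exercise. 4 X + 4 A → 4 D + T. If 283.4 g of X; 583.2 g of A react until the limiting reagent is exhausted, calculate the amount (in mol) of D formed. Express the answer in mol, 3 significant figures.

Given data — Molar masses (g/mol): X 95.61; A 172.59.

n(X) = 283.4 / 95.61 = 2.964 mol
n(A) = 583.2 / 172.59 = 3.379 mol
n/ν → X: 0.7410, A: 0.8448; X is limiting.
n(D) = (4/4) × 2.964 = 2.964 mol

2.96 mol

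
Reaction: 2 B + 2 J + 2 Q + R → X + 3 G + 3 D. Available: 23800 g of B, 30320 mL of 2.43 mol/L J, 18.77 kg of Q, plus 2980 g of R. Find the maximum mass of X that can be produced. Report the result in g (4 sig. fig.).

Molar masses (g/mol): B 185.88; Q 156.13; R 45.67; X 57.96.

n(B) = 23800 / 185.88 = 128.0 mol
n(J) = 2.43 × 30320/1000 = 73.68 mol
n(Q) = 18.77×1000 / 156.13 = 120.2 mol
n(R) = 2980 / 45.67 = 65.25 mol
n/ν → B: 64.00, J: 36.84, Q: 60.10, R: 65.25; J is limiting.
n(X) = (1/2) × 73.68 = 36.84 mol
mass = 36.84 × 57.96 = 2135 g

2135 g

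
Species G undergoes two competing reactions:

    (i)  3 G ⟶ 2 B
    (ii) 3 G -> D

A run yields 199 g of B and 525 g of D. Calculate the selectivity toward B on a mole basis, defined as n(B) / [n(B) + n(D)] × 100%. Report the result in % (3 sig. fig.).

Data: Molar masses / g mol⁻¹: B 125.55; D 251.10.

n(B) = 199 / 125.55 = 1.585 mol
n(D) = 525 / 251.10 = 2.091 mol
selectivity = 1.585/(1.585+2.091) × 100 = 43.12 %

43.1 %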